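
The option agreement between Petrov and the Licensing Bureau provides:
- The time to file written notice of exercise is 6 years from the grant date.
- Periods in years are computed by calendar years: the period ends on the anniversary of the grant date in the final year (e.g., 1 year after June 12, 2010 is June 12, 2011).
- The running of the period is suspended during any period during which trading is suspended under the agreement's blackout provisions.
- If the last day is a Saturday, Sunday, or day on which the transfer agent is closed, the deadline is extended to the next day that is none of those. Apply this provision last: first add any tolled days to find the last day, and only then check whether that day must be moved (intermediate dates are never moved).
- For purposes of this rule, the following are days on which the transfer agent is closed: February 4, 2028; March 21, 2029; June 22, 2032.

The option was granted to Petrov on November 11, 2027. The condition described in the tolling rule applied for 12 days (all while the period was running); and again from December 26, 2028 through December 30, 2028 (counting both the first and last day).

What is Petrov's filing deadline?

6 years after November 11, 2027 is November 11, 2033.
Tolling adds 12 days: November 11, 2033 + 12 days = November 23, 2033.
From December 26, 2028 through December 30, 2028 inclusive is 5 days; tolling adds 5 days: November 23, 2033 + 5 days = November 28, 2033.
November 28, 2033 is a Monday and not a day on which the transfer agent is closed, so no extension applies.

November 28, 2033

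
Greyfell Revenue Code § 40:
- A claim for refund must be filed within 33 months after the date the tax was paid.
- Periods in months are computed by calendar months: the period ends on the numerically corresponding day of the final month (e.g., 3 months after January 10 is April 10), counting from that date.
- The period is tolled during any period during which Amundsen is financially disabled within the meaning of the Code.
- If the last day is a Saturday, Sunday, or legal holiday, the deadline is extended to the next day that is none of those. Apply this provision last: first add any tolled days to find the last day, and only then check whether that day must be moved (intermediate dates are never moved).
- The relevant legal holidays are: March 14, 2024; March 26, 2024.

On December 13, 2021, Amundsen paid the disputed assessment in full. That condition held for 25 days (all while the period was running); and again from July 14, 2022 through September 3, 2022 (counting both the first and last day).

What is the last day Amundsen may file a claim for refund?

33 months after December 13, 2021 is September 13, 2024.
Tolling adds 25 days: September 13, 2024 + 25 days = October 8, 2024.
From July 14, 2022 through September 3, 2022 inclusive is 52 days; tolling adds 52 days: October 8, 2024 + 52 days = November 29, 2024.
November 29, 2024 is a Friday and not a legal holiday, so no extension applies.

November 29, 2024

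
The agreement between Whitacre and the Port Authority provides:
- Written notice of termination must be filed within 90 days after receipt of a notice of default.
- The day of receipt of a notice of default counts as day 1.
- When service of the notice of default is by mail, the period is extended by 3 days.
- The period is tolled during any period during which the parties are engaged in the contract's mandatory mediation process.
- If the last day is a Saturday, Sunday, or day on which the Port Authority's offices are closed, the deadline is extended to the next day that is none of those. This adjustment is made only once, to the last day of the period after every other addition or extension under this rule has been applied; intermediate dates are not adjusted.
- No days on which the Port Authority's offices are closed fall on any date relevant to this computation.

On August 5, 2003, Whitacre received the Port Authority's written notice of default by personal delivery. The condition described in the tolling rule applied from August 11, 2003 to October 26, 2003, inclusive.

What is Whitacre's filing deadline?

Counting August 5, 2003 as day 1, day 90 is November 2, 2003.
Service was not by mail, so no mail extension applies.
From August 11, 2003 through October 26, 2003 inclusive is 77 days; tolling adds 77 days: November 2, 2003 + 77 days = January 18, 2004.
January 18, 2004 is Sunday. The next qualifying day is January 19, 2004.

January 19, 2004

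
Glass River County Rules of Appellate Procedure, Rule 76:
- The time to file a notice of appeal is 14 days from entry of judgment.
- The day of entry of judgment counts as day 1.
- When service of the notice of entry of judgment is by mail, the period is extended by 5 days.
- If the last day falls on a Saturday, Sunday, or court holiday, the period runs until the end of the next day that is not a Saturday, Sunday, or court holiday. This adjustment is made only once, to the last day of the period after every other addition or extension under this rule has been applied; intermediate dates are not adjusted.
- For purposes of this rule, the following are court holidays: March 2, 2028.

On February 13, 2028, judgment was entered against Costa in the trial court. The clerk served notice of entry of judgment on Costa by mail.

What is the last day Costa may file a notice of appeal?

Counting February 13, 2028 as day 1, day 14 is February 26, 2028.
Service was by mail, adding 5 days: February 26, 2028 + 5 days = March 2, 2028.
March 2, 2028 is a listed holiday. The next qualifying day is March 3, 2028.

March 3, 2028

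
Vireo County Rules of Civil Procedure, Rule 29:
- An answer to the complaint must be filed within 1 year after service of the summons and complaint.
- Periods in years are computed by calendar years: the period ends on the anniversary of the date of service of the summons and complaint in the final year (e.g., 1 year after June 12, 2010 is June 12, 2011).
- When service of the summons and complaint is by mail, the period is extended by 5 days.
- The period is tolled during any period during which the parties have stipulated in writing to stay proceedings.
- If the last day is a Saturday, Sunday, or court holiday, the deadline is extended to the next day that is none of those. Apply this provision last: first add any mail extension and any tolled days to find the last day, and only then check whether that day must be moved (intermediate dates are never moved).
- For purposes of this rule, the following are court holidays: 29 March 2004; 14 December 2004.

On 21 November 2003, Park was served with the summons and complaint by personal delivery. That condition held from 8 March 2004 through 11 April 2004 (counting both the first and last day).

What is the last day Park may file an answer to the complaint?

1 year after 21 November 2003 is November 21, 2004.
Service was not by mail, so no mail extension applies.
From March 8, 2004 through April 11, 2004 inclusive is 35 days; tolling adds 35 days: November 21, 2004 + 35 days = December 26, 2004.
December 26, 2004 is Sunday. The next qualifying day is December 27, 2004.

December 27, 2004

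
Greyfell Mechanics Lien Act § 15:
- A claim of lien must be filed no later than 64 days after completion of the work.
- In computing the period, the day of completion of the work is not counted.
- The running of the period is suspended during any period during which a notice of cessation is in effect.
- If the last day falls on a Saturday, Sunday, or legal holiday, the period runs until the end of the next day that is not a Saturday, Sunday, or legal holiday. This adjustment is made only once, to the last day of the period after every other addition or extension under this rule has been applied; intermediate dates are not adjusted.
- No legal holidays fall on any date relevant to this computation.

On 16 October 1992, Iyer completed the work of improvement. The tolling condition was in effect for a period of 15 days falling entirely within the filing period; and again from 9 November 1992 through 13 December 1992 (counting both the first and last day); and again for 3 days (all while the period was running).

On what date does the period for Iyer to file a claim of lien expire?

February 10, 1993

64 days after 16 October 1992 is December 19, 1992.
Tolling adds 15 days: December 19, 1992 + 15 days = January 3, 1993.
From November 9, 1992 through December 13, 1992 inclusive is 35 days; tolling adds 35 days: January 3, 1993 + 35 days = February 7, 1993.
Tolling adds 3 days: February 7, 1993 + 3 days = February 10, 1993.
February 10, 1993 is a Wednesday and not a legal holiday, so no extension applies.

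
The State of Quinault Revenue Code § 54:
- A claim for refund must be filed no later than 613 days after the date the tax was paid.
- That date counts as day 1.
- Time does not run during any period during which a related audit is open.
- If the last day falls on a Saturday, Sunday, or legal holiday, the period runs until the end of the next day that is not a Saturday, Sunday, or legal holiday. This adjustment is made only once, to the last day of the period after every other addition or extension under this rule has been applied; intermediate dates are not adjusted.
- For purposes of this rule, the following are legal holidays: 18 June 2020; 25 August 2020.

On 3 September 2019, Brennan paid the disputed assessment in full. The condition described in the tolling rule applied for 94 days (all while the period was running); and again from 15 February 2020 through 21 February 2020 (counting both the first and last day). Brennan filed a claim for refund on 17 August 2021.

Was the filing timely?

Counting 3 September 2019 as day 1, day 613 is May 7, 2021.
Tolling adds 94 days: May 7, 2021 + 94 days = August 9, 2021.
From February 15, 2020 through February 21, 2020 inclusive is 7 days; tolling adds 7 days: August 9, 2021 + 7 days = August 16, 2021.
August 16, 2021 is a Monday and not a legal holiday, so no extension applies.
The deadline is August 16, 2021; the filing on August 17, 2021 is after that date.

No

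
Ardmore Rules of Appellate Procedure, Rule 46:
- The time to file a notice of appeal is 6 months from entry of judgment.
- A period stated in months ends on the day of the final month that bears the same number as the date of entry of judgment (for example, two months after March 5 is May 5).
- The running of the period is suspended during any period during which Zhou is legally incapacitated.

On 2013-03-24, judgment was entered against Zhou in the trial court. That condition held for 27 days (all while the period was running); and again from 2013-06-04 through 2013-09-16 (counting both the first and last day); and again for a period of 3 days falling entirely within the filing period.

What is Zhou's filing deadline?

6 months after 2013-03-24 is September 24, 2013.
Tolling adds 27 days: September 24, 2013 + 27 days = October 21, 2013.
From June 4, 2013 through September 16, 2013 inclusive is 105 days; tolling adds 105 days: October 21, 2013 + 105 days = February 3, 2014.
Tolling adds 3 days: February 3, 2014 + 3 days = February 6, 2014.

February 6, 2014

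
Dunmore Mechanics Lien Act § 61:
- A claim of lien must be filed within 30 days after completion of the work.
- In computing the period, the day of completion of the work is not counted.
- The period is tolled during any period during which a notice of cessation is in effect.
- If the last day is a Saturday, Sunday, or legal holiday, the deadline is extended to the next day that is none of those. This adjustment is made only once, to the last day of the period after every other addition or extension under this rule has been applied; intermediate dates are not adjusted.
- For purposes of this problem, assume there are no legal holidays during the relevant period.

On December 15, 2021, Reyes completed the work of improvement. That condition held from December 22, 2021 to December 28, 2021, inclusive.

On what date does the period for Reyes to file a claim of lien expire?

January 21, 2022

30 days after December 15, 2021 is January 14, 2022.
From December 22, 2021 through December 28, 2021 inclusive is 7 days; tolling adds 7 days: January 14, 2022 + 7 days = January 21, 2022.
January 21, 2022 is a Friday and not a legal holiday, so no extension applies.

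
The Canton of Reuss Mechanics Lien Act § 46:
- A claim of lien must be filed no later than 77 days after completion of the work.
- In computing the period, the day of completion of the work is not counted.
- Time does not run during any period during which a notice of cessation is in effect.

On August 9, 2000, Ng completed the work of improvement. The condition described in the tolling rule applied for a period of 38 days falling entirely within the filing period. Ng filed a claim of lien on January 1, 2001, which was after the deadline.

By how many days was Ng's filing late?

77 days after August 9, 2000 is October 25, 2000.
Tolling adds 38 days: October 25, 2000 + 38 days = December 2, 2000.
The deadline is December 2, 2000; from December 2, 2000 to January 1, 2001 is 30 days.

30 days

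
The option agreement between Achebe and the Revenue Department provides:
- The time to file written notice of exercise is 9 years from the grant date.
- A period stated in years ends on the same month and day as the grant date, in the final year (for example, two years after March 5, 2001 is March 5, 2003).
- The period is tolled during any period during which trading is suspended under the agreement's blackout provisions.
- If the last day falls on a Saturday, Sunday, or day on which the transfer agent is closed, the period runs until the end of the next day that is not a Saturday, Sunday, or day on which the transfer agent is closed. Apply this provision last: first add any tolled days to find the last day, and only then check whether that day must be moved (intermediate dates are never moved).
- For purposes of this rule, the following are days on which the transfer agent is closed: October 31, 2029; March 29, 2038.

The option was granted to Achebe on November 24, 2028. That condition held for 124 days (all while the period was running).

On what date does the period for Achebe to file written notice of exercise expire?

9 years after November 24, 2028 is November 24, 2037.
Tolling adds 124 days: November 24, 2037 + 124 days = March 28, 2038.
March 28, 2038 is Sunday; March 29, 2038 is a listed holiday. The next qualifying day is March 30, 2038.

March 30, 2038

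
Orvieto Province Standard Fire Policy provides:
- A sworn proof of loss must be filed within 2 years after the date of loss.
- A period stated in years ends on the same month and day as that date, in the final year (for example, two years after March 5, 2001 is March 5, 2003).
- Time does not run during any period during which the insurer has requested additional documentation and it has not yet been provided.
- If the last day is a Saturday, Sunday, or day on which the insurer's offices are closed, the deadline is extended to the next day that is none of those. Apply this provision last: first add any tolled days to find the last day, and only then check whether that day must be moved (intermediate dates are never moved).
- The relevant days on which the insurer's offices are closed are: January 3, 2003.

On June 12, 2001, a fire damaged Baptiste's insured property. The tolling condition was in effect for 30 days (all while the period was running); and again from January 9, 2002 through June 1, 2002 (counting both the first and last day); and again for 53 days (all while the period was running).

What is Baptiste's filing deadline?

2 years after June 12, 2001 is June 12, 2003.
Tolling adds 30 days: June 12, 2003 + 30 days = July 12, 2003.
From January 9, 2002 through June 1, 2002 inclusive is 144 days; tolling adds 144 days: July 12, 2003 + 144 days = December 3, 2003.
Tolling adds 53 days: December 3, 2003 + 53 days = January 25, 2004.
January 25, 2004 is Sunday. The next qualifying day is January 26, 2004.

January 26, 2004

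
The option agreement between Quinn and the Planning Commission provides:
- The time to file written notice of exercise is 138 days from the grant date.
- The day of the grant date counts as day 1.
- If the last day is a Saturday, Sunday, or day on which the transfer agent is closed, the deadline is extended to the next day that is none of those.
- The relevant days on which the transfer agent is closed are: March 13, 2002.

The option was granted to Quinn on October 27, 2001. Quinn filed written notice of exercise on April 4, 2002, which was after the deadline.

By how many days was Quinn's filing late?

Counting October 27, 2001 as day 1, day 138 is March 13, 2002.
March 13, 2002 is a listed holiday. The next qualifying day is March 14, 2002.
The deadline is March 14, 2002; from March 14, 2002 to April 4, 2002 is 21 days.

21 days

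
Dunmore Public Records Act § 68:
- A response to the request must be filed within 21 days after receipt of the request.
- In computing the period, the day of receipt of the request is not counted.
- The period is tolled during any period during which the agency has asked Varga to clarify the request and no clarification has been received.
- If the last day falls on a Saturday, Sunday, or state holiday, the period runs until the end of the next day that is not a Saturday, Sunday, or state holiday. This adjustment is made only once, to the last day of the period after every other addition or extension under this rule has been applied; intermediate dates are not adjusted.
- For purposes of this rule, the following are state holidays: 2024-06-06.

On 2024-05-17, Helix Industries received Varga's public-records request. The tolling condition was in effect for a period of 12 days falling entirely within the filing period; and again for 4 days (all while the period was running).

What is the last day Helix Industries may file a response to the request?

June 24, 2024

21 days after 2024-05-17 is June 7, 2024.
Tolling adds 12 days: June 7, 2024 + 12 days = June 19, 2024.
Tolling adds 4 days: June 19, 2024 + 4 days = June 23, 2024.
June 23, 2024 is Sunday. The next qualifying day is June 24, 2024.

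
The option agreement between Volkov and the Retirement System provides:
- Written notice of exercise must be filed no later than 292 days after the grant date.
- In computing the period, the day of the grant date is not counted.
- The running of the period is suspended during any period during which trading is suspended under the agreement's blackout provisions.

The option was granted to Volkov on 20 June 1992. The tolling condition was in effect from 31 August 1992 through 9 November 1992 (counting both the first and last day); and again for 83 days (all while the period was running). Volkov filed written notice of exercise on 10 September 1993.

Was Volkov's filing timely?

No

292 days after 20 June 1992 is April 8, 1993.
From August 31, 1992 through November 9, 1992 inclusive is 71 days; tolling adds 71 days: April 8, 1993 + 71 days = June 18, 1993.
Tolling adds 83 days: June 18, 1993 + 83 days = September 9, 1993.
The deadline is September 9, 1993; the filing on September 10, 1993 is after that date.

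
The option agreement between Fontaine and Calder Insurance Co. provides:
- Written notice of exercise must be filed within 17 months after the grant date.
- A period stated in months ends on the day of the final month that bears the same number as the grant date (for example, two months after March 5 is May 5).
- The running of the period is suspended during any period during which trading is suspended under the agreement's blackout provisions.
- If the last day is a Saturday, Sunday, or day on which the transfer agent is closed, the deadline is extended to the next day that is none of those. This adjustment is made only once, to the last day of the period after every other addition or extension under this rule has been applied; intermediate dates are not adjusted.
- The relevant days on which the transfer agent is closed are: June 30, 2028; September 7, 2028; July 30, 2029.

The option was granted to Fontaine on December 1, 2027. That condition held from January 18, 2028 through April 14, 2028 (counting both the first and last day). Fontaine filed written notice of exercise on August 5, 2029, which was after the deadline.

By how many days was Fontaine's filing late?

17 months after December 1, 2027 is May 1, 2029.
From January 18, 2028 through April 14, 2028 inclusive is 88 days; tolling adds 88 days: May 1, 2029 + 88 days = July 28, 2029.
July 28, 2029 is Saturday; July 29, 2029 is Sunday; July 30, 2029 is a listed holiday. The next qualifying day is July 31, 2029.
The deadline is July 31, 2029; from July 31, 2029 to August 5, 2029 is 5 days.

5 days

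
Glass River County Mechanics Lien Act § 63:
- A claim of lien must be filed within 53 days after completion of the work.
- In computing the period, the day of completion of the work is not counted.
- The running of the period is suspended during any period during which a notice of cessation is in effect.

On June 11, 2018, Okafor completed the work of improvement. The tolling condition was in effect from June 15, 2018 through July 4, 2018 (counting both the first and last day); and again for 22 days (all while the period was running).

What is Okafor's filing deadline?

53 days after June 11, 2018 is August 3, 2018.
From June 15, 2018 through July 4, 2018 inclusive is 20 days; tolling adds 20 days: August 3, 2018 + 20 days = August 23, 2018.
Tolling adds 22 days: August 23, 2018 + 22 days = September 14, 2018.

September 14, 2018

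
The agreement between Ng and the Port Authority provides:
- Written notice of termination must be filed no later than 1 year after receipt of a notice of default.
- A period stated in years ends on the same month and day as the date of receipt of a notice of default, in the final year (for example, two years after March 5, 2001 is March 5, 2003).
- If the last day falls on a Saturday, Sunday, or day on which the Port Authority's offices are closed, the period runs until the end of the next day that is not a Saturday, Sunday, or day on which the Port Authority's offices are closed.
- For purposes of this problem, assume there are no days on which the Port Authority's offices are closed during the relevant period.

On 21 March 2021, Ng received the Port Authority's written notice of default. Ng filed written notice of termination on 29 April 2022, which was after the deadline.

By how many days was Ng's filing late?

39 days

1 year after 21 March 2021 is March 21, 2022.
March 21, 2022 is a Monday and not a day on which the Port Authority's offices are closed, so no extension applies.
The deadline is March 21, 2022; from March 21, 2022 to April 29, 2022 is 39 days.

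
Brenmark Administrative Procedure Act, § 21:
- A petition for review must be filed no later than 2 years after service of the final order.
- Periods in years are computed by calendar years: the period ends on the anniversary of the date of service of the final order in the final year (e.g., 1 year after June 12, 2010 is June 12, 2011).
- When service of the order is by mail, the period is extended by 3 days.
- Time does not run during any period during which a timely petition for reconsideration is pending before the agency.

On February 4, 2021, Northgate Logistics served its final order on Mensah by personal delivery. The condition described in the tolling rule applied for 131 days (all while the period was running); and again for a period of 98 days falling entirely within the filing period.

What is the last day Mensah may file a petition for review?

September 21, 2023

2 years after February 4, 2021 is February 4, 2023.
Service was not by mail, so no mail extension applies.
Tolling adds 131 days: February 4, 2023 + 131 days = June 15, 2023.
Tolling adds 98 days: June 15, 2023 + 98 days = September 21, 2023.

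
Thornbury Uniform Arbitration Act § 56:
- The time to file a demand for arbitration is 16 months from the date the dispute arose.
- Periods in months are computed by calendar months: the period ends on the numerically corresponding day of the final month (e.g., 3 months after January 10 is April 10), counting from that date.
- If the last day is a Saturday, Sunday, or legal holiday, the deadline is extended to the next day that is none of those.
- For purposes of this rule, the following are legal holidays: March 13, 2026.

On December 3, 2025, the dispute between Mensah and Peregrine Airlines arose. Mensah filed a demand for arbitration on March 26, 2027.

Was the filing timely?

16 months after December 3, 2025 is April 3, 2027.
April 3, 2027 is Saturday; April 4, 2027 is Sunday. The next qualifying day is April 5, 2027.
The deadline is April 5, 2027; the filing on March 26, 2027 is on or before that date.

Yes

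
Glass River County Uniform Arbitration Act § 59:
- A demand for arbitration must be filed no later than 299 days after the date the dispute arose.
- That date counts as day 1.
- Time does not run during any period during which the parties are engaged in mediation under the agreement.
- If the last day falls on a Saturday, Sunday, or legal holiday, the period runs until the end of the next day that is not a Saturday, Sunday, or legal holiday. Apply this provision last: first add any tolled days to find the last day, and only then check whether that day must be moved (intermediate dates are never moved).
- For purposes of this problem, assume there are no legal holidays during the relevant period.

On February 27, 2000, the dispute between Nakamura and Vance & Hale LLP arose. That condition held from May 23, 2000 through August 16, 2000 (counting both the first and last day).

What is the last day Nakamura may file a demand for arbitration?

March 19, 2001

Counting February 27, 2000 as day 1, day 299 is December 21, 2000.
From May 23, 2000 through August 16, 2000 inclusive is 86 days; tolling adds 86 days: December 21, 2000 + 86 days = March 17, 2001.
March 17, 2001 is Saturday; March 18, 2001 is Sunday. The next qualifying day is March 19, 2001.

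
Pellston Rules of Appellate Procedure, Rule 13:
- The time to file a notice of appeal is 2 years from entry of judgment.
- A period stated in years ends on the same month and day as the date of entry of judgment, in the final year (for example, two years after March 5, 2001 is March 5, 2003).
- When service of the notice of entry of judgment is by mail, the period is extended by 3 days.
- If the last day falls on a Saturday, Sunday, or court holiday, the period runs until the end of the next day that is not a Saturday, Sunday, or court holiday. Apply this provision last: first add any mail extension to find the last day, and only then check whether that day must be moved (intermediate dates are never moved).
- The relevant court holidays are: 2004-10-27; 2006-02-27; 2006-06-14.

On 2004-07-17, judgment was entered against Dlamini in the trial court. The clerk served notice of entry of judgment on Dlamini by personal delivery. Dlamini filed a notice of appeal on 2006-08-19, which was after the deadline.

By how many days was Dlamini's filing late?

2 years after 2004-07-17 is July 17, 2006.
Service was not by mail, so no mail extension applies.
July 17, 2006 is a Monday and not a court holiday, so no extension applies.
The deadline is July 17, 2006; from July 17, 2006 to August 19, 2006 is 33 days.

33 days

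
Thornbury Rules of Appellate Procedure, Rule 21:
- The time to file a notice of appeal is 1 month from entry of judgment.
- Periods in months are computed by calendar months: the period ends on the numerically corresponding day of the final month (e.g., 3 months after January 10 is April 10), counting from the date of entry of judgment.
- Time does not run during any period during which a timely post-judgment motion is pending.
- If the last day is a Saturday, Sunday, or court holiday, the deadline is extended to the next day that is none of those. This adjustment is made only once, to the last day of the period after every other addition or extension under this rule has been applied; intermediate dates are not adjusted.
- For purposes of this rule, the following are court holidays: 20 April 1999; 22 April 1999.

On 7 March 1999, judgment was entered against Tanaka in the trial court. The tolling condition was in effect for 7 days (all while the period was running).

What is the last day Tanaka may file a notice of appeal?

1 month after 7 March 1999 is April 7, 1999.
Tolling adds 7 days: April 7, 1999 + 7 days = April 14, 1999.
April 14, 1999 is a Wednesday and not a court holiday, so no extension applies.

April 14, 1999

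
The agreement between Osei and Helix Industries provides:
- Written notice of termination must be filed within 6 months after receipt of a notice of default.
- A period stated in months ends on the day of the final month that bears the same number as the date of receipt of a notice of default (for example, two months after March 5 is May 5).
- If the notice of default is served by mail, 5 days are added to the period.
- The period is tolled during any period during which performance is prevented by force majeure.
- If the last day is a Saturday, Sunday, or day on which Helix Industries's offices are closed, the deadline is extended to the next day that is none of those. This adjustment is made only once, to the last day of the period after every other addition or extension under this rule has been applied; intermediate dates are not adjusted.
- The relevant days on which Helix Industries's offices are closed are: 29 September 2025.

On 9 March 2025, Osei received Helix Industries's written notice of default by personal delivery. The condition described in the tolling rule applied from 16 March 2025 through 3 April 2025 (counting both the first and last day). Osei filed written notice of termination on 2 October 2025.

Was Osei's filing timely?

No

6 months after 9 March 2025 is September 9, 2025.
Service was not by mail, so no mail extension applies.
From March 16, 2025 through April 3, 2025 inclusive is 19 days; tolling adds 19 days: September 9, 2025 + 19 days = September 28, 2025.
September 28, 2025 is Sunday; September 29, 2025 is a listed holiday. The next qualifying day is September 30, 2025.
The deadline is September 30, 2025; the filing on October 2, 2025 is after that date.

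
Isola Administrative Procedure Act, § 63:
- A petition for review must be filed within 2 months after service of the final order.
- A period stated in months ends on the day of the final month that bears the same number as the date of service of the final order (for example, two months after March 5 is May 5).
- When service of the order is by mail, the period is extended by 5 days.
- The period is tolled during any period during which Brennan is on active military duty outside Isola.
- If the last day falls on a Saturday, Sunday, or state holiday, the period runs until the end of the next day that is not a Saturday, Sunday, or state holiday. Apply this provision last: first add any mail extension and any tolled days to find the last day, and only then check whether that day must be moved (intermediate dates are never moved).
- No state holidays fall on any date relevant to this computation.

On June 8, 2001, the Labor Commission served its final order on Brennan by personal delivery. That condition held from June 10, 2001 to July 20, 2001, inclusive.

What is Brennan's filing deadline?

2 months after June 8, 2001 is August 8, 2001.
Service was not by mail, so no mail extension applies.
From June 10, 2001 through July 20, 2001 inclusive is 41 days; tolling adds 41 days: August 8, 2001 + 41 days = September 18, 2001.
September 18, 2001 is a Tuesday and not a state holiday, so no extension applies.

September 18, 2001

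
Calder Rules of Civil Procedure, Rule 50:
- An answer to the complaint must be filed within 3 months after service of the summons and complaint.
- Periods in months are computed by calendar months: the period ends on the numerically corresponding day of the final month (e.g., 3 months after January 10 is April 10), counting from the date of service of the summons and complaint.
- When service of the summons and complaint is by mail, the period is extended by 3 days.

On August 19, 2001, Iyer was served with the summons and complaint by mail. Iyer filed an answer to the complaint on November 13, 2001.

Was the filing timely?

3 months after August 19, 2001 is November 19, 2001.
Service was by mail, adding 3 days: November 19, 2001 + 3 days = November 22, 2001.
The deadline is November 22, 2001; the filing on November 13, 2001 is on or before that date.

Yes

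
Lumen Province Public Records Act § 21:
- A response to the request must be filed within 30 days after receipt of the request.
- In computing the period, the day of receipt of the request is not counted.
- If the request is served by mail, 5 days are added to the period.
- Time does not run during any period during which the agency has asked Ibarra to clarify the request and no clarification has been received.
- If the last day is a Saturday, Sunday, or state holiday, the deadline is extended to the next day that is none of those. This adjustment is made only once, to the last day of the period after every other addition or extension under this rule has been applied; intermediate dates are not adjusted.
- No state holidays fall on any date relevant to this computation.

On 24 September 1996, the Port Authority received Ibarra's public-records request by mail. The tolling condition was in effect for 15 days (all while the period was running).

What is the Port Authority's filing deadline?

November 13, 1996

30 days after 24 September 1996 is October 24, 1996.
Service was by mail, adding 5 days: October 24, 1996 + 5 days = October 29, 1996.
Tolling adds 15 days: October 29, 1996 + 15 days = November 13, 1996.
November 13, 1996 is a Wednesday and not a state holiday, so no extension applies.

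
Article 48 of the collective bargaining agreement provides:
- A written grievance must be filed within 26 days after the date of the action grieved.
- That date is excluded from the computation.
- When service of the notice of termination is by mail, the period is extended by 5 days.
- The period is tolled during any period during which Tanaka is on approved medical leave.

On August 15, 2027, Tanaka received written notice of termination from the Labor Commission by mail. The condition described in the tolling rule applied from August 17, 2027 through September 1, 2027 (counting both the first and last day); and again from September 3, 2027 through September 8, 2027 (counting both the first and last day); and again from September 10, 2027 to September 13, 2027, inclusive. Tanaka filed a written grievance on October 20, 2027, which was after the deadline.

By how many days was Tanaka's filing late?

9 days

26 days after August 15, 2027 is September 10, 2027.
Service was by mail, adding 5 days: September 10, 2027 + 5 days = September 15, 2027.
From August 17, 2027 through September 1, 2027 inclusive is 16 days; tolling adds 16 days: September 15, 2027 + 16 days = October 1, 2027.
From September 3, 2027 through September 8, 2027 inclusive is 6 days; tolling adds 6 days: October 1, 2027 + 6 days = October 7, 2027.
From September 10, 2027 through September 13, 2027 inclusive is 4 days; tolling adds 4 days: October 7, 2027 + 4 days = October 11, 2027.
The deadline is October 11, 2027; from October 11, 2027 to October 20, 2027 is 9 days.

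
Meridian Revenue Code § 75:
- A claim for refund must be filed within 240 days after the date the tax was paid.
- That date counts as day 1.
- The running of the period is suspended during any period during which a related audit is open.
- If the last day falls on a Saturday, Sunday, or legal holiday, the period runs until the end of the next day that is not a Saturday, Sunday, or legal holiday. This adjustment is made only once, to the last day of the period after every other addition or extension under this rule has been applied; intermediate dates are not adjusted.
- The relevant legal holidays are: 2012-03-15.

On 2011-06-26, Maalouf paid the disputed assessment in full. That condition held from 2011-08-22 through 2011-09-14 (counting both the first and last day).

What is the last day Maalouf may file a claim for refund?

Counting 2011-06-26 as day 1, day 240 is February 20, 2012.
From August 22, 2011 through September 14, 2011 inclusive is 24 days; tolling adds 24 days: February 20, 2012 + 24 days = March 15, 2012.
March 15, 2012 is a listed holiday. The next qualifying day is March 16, 2012.

March 16, 2012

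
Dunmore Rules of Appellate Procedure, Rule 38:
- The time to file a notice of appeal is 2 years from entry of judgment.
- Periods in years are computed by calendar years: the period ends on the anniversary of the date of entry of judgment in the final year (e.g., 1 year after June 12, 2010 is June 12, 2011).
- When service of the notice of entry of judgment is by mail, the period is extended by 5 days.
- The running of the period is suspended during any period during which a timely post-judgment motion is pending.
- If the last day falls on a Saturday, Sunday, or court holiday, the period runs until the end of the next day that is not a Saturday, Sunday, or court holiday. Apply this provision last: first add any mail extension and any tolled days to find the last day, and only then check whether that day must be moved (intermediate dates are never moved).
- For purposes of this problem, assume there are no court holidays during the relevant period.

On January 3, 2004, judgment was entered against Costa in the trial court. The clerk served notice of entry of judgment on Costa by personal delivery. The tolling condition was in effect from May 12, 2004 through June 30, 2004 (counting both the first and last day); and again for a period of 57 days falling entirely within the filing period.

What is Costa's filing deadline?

April 20, 2006

2 years after January 3, 2004 is January 3, 2006.
Service was not by mail, so no mail extension applies.
From May 12, 2004 through June 30, 2004 inclusive is 50 days; tolling adds 50 days: January 3, 2006 + 50 days = February 22, 2006.
Tolling adds 57 days: February 22, 2006 + 57 days = April 20, 2006.
April 20, 2006 is a Thursday and not a court holiday, so no extension applies.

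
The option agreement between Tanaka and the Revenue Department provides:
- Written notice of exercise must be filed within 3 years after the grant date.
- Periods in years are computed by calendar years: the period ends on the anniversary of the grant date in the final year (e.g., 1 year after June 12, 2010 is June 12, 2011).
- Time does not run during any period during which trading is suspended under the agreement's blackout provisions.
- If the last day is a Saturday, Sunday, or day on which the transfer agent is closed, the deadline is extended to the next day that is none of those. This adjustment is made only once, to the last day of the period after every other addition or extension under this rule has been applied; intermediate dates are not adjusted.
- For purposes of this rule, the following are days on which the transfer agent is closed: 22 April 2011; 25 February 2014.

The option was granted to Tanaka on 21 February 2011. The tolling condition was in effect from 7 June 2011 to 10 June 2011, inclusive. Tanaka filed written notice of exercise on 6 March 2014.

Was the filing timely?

No

3 years after 21 February 2011 is February 21, 2014.
From June 7, 2011 through June 10, 2011 inclusive is 4 days; tolling adds 4 days: February 21, 2014 + 4 days = February 25, 2014.
February 25, 2014 is a listed holiday. The next qualifying day is February 26, 2014.
The deadline is February 26, 2014; the filing on March 6, 2014 is after that date.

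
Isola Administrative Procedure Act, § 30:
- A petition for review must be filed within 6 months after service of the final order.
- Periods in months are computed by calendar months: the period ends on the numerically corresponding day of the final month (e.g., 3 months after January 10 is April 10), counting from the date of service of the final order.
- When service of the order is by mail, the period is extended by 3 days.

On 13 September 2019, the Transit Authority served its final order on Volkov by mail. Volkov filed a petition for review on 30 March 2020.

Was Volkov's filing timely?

6 months after 13 September 2019 is March 13, 2020.
Service was by mail, adding 3 days: March 13, 2020 + 3 days = March 16, 2020.
The deadline is March 16, 2020; the filing on March 30, 2020 is after that date.

No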